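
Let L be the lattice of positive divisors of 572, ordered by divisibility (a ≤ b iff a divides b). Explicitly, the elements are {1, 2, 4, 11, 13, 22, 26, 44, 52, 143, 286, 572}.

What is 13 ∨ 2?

In the divisibility order, the join is the least common multiple: lcm(13, 2) = 26.

26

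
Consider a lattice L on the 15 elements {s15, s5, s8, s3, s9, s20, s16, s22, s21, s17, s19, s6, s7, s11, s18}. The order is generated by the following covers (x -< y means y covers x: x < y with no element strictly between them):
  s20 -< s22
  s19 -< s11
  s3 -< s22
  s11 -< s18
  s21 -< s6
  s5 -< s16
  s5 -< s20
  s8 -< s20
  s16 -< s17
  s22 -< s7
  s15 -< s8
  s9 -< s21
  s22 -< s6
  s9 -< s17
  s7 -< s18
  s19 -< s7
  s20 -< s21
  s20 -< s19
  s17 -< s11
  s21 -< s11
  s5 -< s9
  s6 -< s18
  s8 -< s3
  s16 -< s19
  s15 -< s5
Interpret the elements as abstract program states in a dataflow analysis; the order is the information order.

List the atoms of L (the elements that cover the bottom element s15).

s5, s8

The atoms are exactly the elements that cover s15: s5, s8.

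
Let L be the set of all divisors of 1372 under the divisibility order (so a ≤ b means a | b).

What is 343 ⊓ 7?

In the divisibility order, the meet is the greatest common divisor: gcd(343, 7) = 7.

7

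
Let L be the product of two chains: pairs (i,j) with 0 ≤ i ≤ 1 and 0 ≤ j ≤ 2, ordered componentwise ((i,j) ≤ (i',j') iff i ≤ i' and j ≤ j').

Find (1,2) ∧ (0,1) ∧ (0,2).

(0,1)

In a product of chains, the meet is componentwise min, giving (0,1).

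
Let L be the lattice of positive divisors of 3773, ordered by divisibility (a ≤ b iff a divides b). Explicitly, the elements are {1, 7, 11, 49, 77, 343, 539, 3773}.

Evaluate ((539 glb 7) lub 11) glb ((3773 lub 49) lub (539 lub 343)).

539 ∧ 7 = 7
7 ∨ 11 = 77
3773 ∨ 49 = 3773
539 ∨ 343 = 3773
3773 ∨ 3773 = 3773
77 ∧ 3773 = 77

77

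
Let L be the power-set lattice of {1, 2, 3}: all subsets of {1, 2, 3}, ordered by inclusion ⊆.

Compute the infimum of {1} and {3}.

Under ⊆, meet is intersection: {1} ∩ {3} = {}.

{}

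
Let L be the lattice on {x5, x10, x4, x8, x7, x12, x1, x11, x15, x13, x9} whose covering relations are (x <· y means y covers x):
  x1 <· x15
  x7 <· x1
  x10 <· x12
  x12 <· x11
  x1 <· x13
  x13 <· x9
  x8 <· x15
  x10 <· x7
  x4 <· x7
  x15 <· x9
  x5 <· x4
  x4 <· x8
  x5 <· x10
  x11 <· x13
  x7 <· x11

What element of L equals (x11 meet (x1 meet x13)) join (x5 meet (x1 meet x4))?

x1 ∧ x13 = x1
x11 ∧ x1 = x7
x1 ∧ x4 = x4
x5 ∧ x4 = x5
x7 ∨ x5 = x7

x7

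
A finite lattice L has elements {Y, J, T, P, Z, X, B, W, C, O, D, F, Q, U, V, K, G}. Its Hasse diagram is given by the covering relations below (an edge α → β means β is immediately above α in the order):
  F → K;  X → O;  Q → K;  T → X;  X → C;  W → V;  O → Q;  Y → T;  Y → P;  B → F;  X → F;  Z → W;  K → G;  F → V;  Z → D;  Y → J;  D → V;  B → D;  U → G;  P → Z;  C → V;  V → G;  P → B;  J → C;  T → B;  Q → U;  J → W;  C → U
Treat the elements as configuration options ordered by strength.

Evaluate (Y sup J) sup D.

V

Y ∨ J = J
J ∨ D = V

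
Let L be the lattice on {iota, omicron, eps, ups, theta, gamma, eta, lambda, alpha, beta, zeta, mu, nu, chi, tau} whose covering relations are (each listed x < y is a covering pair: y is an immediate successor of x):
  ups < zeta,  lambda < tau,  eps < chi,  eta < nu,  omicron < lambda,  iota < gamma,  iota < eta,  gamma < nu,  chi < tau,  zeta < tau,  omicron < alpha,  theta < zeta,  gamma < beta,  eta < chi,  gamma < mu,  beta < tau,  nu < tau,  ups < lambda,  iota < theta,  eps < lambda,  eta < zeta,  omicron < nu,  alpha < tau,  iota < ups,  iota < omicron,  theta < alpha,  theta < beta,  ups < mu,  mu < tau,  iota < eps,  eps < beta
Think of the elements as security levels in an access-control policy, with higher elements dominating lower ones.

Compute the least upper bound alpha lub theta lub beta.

tau

Common upper bounds of {alpha, theta, beta}: tau.
The least among these is tau.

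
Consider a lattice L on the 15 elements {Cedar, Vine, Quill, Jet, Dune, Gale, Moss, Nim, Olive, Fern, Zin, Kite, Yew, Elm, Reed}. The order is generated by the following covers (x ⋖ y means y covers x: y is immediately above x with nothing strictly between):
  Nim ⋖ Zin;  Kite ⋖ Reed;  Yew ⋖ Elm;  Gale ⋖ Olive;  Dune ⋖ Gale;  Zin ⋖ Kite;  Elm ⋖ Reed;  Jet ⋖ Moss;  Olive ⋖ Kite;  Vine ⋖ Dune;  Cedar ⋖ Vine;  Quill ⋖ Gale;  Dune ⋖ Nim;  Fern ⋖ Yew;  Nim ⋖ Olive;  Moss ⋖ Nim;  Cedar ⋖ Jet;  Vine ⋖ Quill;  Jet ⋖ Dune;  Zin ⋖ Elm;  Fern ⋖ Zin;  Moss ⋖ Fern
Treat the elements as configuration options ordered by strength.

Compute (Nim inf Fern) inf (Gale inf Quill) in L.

Nim ∧ Fern = Moss
Gale ∧ Quill = Quill
Moss ∧ Quill = Cedar

Cedar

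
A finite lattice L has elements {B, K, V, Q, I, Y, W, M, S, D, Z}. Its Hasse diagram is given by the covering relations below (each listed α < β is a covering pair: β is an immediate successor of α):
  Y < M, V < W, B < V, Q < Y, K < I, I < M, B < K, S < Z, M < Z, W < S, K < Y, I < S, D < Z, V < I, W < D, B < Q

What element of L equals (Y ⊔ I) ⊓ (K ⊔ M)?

Y ∨ I = M
K ∨ M = M
M ∧ M = M

M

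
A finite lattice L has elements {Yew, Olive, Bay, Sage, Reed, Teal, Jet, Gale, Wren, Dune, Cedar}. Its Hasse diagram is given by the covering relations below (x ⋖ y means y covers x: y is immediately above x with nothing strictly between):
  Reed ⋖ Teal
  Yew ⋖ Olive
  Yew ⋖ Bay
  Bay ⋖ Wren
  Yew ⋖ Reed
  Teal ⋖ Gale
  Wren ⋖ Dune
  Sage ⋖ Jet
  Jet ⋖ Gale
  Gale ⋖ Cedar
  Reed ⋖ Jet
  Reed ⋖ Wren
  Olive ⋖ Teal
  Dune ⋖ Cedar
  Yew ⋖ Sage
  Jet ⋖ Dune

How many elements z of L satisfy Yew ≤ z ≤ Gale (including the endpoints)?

7

The interval [Yew, Gale] = {Gale, Jet, Olive, Reed, Sage, Teal, Yew}, which has 7 elements.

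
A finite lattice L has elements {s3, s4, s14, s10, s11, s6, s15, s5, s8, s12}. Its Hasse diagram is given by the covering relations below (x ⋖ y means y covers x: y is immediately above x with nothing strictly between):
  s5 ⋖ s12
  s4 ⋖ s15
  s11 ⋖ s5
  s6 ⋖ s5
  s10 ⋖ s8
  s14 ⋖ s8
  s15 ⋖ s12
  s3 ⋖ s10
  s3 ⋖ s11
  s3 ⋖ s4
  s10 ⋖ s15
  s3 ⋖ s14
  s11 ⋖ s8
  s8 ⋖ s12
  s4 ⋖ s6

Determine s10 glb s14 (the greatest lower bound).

s3

Common lower bounds of {s10, s14}: s3.
The greatest among these is s3.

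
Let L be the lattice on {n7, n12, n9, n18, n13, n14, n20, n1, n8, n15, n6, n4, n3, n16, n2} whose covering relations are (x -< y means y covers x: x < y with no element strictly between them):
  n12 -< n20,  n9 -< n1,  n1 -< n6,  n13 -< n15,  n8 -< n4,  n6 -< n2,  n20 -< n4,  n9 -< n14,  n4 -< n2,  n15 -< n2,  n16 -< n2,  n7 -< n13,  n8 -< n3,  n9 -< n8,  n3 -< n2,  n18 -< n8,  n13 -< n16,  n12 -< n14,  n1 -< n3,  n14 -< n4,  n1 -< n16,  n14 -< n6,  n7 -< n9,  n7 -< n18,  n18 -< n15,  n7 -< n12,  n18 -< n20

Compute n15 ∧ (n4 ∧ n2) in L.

n18

n4 ∧ n2 = n4
n15 ∧ n4 = n18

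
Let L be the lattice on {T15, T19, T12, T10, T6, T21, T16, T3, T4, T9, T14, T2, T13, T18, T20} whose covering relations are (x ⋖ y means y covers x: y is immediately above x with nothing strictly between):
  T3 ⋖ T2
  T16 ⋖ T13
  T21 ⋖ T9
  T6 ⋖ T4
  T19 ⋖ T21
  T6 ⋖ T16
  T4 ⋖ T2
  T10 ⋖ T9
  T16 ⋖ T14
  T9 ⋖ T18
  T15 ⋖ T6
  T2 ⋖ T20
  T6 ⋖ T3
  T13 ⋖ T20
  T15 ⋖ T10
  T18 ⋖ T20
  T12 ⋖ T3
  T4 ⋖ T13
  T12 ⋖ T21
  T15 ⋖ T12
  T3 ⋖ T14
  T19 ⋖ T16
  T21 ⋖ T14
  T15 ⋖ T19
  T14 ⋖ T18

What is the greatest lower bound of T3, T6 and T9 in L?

T15

Common lower bounds of {T3, T6, T9}: T15.
The greatest among these is T15.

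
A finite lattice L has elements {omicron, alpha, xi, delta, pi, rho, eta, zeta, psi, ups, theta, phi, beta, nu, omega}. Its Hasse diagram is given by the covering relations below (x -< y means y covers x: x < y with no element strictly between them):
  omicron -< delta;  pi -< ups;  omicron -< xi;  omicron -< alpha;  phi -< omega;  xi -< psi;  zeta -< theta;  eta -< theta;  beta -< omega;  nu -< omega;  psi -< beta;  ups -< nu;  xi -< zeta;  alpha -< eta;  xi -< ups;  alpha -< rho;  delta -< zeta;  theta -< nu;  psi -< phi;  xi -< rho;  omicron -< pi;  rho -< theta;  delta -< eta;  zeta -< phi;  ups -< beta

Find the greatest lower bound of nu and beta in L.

Common lower bounds of {nu, beta}: omicron, pi, ups, xi.
The greatest among these is ups.

ups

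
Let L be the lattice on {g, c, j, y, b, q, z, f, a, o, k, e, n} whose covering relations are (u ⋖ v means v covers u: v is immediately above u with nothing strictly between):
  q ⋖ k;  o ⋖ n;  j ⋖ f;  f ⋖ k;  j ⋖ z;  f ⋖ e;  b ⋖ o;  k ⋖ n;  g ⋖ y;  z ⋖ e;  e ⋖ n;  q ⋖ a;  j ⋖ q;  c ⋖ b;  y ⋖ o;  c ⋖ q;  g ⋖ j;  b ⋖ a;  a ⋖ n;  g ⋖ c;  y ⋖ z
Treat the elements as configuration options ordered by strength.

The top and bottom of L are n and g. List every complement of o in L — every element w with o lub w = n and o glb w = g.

Need w with o ∨ w = n and o ∧ w = g.
Checking each element gives: f, j.

f, j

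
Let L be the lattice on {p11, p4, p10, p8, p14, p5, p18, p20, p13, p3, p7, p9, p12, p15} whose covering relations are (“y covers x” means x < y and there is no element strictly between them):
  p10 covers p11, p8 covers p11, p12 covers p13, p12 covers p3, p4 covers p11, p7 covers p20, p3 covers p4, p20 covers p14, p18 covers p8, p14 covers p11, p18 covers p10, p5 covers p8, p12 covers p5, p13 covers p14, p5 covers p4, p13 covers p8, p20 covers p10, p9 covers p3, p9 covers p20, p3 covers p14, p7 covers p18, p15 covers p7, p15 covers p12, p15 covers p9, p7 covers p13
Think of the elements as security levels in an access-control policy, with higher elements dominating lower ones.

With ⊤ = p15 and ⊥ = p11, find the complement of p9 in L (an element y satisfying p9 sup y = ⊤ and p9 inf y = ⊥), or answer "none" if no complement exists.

p8

Need y with p9 ∨ y = p15 and p9 ∧ y = p11.
Checking each element gives: p8.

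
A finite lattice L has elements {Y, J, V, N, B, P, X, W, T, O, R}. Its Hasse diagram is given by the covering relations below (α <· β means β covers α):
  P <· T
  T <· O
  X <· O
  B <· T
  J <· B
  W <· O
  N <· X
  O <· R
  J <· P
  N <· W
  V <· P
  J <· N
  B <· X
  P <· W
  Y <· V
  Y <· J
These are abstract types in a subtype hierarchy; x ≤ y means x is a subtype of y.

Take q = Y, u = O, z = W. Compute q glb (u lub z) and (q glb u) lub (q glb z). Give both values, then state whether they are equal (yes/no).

Y; Y; yes

u lub z = O, so q glb (u lub z) = Y glb O = Y.
q glb u = Y and q glb z = Y, so (q glb u) lub (q glb z) = Y lub Y = Y.
Equal: yes.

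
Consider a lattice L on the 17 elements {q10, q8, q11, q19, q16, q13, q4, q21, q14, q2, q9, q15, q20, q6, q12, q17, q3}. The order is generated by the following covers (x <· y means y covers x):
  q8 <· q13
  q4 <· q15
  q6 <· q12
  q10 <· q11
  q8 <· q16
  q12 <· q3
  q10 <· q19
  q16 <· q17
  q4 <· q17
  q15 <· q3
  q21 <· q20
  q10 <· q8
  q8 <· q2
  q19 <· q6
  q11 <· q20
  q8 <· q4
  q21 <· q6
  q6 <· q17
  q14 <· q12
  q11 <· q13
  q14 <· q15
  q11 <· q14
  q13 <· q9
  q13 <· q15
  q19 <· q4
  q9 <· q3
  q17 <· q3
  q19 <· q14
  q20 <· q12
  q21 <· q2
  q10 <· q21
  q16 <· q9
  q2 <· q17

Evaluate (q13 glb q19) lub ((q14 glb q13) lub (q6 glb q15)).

q13 ∧ q19 = q10
q14 ∧ q13 = q11
q6 ∧ q15 = q19
q11 ∨ q19 = q14
q10 ∨ q14 = q14

q14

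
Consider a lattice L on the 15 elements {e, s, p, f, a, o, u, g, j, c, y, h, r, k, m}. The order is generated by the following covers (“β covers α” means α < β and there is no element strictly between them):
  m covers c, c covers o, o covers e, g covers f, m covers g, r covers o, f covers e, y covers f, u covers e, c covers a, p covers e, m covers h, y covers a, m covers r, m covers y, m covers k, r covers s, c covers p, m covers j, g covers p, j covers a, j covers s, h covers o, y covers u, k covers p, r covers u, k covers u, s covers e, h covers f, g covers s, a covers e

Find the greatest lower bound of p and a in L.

e

Common lower bounds of {p, a}: e.
The greatest among these is e.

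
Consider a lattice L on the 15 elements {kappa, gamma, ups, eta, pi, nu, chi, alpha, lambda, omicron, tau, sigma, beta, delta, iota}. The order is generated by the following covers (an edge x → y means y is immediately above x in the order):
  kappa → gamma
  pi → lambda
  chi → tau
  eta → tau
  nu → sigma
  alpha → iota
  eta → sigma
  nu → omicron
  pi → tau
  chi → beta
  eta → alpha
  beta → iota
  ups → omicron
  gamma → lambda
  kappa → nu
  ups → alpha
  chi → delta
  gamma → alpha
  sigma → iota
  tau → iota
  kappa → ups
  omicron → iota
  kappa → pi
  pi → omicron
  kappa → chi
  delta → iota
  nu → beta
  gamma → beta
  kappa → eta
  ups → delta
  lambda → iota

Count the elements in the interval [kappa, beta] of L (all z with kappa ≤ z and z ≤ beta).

The interval [kappa, beta] = {beta, chi, gamma, kappa, nu}, which has 5 elements.

5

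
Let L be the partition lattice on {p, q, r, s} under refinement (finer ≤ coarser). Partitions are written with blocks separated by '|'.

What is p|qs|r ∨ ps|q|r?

Common upper bounds of {p|qs|r, ps|q|r}: pqrs, pqs|r.
The least among these is pqs|r.

pqs|r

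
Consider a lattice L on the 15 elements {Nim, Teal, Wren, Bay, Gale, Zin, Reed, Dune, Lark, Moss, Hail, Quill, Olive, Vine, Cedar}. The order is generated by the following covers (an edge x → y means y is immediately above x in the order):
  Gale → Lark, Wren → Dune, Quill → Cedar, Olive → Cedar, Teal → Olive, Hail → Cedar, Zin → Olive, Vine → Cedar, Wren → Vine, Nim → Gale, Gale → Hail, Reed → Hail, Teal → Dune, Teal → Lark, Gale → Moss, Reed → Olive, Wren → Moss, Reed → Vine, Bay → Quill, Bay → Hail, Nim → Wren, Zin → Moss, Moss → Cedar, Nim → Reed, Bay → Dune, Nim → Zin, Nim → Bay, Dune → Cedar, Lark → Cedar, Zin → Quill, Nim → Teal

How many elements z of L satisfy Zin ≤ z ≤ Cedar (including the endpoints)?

The interval [Zin, Cedar] = {Cedar, Moss, Olive, Quill, Zin}, which has 5 elements.

5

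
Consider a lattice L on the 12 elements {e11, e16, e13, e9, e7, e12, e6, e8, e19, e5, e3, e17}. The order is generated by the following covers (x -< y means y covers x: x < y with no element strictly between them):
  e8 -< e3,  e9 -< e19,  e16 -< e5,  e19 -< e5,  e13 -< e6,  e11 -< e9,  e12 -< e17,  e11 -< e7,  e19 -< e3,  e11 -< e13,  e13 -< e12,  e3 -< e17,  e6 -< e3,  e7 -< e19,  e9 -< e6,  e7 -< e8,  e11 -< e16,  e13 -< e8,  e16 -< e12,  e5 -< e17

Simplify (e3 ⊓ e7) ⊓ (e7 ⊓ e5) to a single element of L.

e7

e3 ∧ e7 = e7
e7 ∧ e5 = e7
e7 ∧ e7 = e7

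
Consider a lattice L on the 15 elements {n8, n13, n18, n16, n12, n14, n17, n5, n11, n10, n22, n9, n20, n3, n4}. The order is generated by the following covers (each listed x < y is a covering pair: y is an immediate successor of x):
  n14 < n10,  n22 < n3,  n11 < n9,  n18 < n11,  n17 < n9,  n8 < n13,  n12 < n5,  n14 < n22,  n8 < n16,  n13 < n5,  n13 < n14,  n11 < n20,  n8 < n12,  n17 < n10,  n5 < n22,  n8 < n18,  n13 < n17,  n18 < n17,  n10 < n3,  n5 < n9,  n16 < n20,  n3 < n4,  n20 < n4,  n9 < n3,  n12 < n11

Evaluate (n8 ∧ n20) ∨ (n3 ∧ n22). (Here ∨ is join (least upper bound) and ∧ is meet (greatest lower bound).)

n22

n8 ∧ n20 = n8
n3 ∧ n22 = n22
n8 ∨ n22 = n22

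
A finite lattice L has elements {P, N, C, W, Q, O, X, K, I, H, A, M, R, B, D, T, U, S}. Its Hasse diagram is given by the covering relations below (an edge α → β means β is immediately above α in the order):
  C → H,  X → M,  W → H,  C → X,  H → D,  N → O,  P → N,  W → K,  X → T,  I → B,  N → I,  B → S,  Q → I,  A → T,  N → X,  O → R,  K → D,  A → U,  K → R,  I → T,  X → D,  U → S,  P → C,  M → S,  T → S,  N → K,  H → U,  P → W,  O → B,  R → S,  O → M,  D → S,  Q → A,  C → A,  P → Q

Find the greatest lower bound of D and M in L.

X

Common lower bounds of {D, M}: C, N, P, X.
The greatest among these is X.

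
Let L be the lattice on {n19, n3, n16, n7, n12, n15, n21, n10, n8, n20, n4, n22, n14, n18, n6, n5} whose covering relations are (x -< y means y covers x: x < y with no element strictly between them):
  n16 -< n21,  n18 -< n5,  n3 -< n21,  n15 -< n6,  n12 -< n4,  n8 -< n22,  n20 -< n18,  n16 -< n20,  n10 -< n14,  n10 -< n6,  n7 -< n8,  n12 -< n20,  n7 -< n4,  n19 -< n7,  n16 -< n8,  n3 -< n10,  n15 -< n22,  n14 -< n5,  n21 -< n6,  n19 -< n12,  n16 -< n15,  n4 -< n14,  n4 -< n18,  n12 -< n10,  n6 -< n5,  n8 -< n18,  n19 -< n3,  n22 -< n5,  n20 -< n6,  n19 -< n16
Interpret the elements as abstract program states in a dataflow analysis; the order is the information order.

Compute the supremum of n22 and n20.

Common upper bounds of {n22, n20}: n5.
The least among these is n5.

n5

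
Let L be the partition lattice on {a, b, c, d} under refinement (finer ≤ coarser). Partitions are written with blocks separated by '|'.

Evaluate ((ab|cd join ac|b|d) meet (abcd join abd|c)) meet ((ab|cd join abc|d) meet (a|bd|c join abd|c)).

abd|c

ab|cd ∨ ac|b|d = abcd
abcd ∨ abd|c = abcd
abcd ∧ abcd = abcd
ab|cd ∨ abc|d = abcd
a|bd|c ∨ abd|c = abd|c
abcd ∧ abd|c = abd|c
abcd ∧ abd|c = abd|c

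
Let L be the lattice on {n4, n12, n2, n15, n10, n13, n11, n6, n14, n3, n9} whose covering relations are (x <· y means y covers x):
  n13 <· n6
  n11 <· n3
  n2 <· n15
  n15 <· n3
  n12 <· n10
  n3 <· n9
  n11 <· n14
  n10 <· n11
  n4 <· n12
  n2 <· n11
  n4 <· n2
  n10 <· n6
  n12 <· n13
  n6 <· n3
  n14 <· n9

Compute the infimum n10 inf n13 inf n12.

n12

Common lower bounds of {n10, n13, n12}: n12, n4.
The greatest among these is n12.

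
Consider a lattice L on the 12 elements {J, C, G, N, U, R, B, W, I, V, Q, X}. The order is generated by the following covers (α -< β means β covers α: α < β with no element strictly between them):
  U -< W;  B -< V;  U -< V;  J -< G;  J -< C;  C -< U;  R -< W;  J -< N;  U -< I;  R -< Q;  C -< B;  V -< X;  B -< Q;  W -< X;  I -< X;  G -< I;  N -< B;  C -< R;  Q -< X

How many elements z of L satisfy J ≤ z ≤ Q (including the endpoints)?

The interval [J, Q] = {B, C, J, N, Q, R}, which has 6 elements.

6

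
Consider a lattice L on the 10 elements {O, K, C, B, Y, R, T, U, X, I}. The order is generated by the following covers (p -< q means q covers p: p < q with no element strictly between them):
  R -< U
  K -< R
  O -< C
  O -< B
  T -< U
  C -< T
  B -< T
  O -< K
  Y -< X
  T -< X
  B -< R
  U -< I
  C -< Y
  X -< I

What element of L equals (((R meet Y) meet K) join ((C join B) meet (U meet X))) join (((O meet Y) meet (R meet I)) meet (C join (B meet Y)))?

R ∧ Y = O
O ∧ K = O
C ∨ B = T
U ∧ X = T
T ∧ T = T
O ∨ T = T
O ∧ Y = O
R ∧ I = R
O ∧ R = O
B ∧ Y = O
C ∨ O = C
O ∧ C = O
T ∨ O = T

T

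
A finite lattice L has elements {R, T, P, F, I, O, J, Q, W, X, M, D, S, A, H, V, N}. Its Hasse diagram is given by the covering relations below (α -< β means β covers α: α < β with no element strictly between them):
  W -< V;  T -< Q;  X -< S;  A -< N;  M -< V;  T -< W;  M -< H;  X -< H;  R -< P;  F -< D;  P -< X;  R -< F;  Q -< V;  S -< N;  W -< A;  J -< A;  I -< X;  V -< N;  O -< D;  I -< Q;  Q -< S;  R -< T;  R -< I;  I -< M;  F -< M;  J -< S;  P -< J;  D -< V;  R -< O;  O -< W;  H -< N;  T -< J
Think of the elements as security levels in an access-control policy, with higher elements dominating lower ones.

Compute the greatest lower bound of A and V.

W

Common lower bounds of {A, V}: O, R, T, W.
The greatest among these is W.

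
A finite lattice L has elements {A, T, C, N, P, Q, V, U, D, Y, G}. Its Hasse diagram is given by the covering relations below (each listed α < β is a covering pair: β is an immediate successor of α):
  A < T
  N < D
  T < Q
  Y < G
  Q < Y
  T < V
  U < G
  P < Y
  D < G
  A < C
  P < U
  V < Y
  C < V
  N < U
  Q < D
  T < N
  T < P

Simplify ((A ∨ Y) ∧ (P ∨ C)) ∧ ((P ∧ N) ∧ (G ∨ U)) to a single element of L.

A ∨ Y = Y
P ∨ C = Y
Y ∧ Y = Y
P ∧ N = T
G ∨ U = G
T ∧ G = T
Y ∧ T = T

T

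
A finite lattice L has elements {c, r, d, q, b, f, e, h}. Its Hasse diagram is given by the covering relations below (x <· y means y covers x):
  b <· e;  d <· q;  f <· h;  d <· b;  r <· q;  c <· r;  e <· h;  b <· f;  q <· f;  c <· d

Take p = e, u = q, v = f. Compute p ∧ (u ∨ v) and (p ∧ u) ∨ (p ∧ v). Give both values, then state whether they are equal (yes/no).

u ∨ v = f, so p ∧ (u ∨ v) = e ∧ f = b.
p ∧ u = d and p ∧ v = b, so (p ∧ u) ∨ (p ∧ v) = d ∨ b = b.
Equal: yes.

b; b; yes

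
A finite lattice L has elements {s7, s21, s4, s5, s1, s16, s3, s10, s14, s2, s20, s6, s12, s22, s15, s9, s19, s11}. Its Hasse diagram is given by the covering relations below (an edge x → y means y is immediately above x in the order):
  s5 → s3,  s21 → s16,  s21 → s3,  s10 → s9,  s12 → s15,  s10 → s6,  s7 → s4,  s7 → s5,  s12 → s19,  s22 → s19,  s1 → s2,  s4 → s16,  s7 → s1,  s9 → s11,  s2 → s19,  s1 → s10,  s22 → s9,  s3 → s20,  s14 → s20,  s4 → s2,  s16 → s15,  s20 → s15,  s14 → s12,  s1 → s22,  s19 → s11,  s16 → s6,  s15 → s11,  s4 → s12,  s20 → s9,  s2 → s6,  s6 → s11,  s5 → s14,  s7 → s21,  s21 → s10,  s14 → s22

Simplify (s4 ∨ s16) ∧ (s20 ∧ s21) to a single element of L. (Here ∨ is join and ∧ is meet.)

s21

s4 ∨ s16 = s16
s20 ∧ s21 = s21
s16 ∧ s21 = s21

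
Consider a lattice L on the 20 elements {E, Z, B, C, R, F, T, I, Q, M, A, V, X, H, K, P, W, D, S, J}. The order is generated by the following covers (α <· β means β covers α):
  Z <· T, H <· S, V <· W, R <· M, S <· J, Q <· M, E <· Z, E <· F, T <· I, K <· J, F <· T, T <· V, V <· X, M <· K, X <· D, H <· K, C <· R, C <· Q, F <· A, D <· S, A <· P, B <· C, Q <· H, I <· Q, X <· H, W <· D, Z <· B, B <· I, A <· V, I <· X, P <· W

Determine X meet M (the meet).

Common lower bounds of {X, M}: B, E, F, I, T, Z.
The greatest among these is I.

I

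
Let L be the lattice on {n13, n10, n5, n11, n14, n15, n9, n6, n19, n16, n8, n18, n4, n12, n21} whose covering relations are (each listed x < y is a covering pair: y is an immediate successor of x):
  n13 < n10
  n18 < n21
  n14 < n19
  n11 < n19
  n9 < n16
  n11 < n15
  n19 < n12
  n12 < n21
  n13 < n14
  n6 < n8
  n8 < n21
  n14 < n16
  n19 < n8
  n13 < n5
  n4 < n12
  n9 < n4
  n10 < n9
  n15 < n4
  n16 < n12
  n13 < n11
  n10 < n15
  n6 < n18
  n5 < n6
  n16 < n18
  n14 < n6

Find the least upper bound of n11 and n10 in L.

Common upper bounds of {n11, n10}: n12, n15, n21, n4.
The least among these is n15.

n15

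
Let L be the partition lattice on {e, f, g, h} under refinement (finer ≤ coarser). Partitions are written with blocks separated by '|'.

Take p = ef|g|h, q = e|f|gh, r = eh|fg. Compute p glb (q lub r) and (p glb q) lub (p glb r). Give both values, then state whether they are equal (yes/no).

ef|g|h; e|f|g|h; no

q lub r = efgh, so p glb (q lub r) = ef|g|h glb efgh = ef|g|h.
p glb q = e|f|g|h and p glb r = e|f|g|h, so (p glb q) lub (p glb r) = e|f|g|h lub e|f|g|h = e|f|g|h.
Equal: no.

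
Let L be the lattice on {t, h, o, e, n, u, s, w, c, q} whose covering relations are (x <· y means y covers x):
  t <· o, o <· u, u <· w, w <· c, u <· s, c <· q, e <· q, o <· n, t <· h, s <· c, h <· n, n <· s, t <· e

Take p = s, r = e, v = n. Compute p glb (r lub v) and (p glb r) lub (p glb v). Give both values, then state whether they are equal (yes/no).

r lub v = q, so p glb (r lub v) = s glb q = s.
p glb r = t and p glb v = n, so (p glb r) lub (p glb v) = t lub n = n.
Equal: no.

s; n; no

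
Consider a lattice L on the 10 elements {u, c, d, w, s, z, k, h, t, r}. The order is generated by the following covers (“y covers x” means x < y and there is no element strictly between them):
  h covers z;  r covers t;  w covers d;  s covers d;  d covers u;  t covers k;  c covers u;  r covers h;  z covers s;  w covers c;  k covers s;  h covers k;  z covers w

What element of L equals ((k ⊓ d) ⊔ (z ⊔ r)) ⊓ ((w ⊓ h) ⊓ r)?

k ∧ d = d
z ∨ r = r
d ∨ r = r
w ∧ h = w
w ∧ r = w
r ∧ w = w

w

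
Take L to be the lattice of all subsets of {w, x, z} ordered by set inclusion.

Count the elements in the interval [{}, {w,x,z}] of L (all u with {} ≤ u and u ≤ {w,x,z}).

The interval [{}, {w,x,z}] = {{w,x,z}, {w,x}, {w,z}, {w}, {x,z}, {x}, {z}, {}}, which has 8 elements.

8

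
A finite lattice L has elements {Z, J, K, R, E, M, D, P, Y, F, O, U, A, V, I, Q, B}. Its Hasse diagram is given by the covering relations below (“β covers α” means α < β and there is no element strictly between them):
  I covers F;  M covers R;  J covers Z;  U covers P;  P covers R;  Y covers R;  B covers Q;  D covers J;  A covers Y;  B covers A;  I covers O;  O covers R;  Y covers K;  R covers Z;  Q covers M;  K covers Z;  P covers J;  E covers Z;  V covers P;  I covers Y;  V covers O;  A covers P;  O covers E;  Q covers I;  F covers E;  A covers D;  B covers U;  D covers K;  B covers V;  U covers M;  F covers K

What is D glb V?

J

Common lower bounds of {D, V}: J, Z.
The greatest among these is J.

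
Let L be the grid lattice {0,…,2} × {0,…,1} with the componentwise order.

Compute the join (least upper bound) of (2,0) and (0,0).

(2,0)

Common upper bounds of {(2,0), (0,0)}: (2,0), (2,1).
The least among these is (2,0).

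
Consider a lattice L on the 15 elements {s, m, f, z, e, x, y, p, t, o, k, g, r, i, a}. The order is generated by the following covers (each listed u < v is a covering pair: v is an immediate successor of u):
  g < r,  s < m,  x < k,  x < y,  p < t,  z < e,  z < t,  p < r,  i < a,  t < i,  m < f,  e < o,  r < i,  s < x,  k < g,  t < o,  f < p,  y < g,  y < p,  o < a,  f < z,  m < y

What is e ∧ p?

Common lower bounds of {e, p}: f, m, s.
The greatest among these is f.

f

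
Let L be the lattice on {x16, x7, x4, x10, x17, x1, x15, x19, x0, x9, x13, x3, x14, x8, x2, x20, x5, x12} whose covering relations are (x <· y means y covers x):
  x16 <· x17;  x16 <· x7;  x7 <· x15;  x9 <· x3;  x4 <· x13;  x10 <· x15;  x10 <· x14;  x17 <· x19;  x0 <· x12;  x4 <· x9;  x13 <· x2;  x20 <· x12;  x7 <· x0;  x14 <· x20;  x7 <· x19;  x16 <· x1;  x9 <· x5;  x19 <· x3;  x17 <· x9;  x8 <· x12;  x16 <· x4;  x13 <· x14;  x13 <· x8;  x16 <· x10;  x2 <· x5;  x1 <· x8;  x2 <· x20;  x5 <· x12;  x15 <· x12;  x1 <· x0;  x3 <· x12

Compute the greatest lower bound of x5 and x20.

Common lower bounds of {x5, x20}: x13, x16, x2, x4.
The greatest among these is x2.

x2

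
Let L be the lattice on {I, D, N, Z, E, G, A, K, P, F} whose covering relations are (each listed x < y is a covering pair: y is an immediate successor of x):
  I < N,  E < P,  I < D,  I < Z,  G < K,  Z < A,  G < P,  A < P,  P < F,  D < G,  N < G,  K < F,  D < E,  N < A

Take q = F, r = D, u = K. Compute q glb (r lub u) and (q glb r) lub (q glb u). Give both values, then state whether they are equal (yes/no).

K; K; yes

r lub u = K, so q glb (r lub u) = F glb K = K.
q glb r = D and q glb u = K, so (q glb r) lub (q glb u) = D lub K = K.
Equal: yes.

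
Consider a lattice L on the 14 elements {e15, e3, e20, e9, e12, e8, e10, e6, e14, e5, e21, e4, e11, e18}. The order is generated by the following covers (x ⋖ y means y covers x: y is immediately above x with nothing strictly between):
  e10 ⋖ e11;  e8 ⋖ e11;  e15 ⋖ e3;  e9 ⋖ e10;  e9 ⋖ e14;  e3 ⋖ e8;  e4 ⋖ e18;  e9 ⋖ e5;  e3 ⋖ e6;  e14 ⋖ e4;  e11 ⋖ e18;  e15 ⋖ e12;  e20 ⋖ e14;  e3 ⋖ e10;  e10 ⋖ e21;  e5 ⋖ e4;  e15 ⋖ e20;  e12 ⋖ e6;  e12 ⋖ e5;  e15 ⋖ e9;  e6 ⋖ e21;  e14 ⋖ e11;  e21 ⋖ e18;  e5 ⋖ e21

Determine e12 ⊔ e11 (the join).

Common upper bounds of {e12, e11}: e18.
The least among these is e18.

e18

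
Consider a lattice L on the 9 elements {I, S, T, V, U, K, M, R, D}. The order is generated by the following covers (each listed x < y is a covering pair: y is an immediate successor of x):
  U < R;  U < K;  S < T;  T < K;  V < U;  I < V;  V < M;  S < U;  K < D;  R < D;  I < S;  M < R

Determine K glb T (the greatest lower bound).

Common lower bounds of {K, T}: I, S, T.
The greatest among these is T.

T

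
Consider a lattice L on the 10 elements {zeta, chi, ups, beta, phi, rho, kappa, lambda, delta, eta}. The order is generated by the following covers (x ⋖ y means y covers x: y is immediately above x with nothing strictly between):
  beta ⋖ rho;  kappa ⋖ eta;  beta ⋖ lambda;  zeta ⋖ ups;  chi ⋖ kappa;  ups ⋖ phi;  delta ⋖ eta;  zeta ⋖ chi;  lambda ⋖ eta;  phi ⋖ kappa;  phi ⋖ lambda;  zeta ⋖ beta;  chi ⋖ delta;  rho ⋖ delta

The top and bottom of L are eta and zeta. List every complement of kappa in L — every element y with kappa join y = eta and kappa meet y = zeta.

Need y with kappa ∨ y = eta and kappa ∧ y = zeta.
Checking each element gives: beta, rho.

beta, rho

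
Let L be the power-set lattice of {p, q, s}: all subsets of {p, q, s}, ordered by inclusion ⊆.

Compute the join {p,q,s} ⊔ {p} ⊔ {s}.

Common upper bounds of {{p,q,s}, {p}, {s}}: {p,q,s}.
The least among these is {p,q,s}.

{p,q,s}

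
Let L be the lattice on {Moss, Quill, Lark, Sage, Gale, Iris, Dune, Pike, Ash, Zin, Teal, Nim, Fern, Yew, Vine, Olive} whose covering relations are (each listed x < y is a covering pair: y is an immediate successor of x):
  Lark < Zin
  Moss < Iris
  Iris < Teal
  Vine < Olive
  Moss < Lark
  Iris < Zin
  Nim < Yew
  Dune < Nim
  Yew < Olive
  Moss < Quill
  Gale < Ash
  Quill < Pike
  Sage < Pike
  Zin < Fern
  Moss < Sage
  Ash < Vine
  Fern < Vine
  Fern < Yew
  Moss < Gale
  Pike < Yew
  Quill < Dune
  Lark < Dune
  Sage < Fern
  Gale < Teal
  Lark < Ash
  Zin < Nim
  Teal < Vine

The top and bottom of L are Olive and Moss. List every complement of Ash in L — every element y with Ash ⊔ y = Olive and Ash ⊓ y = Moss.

Need y with Ash ∨ y = Olive and Ash ∧ y = Moss.
Checking each element gives: Pike, Quill.

Pike, Quill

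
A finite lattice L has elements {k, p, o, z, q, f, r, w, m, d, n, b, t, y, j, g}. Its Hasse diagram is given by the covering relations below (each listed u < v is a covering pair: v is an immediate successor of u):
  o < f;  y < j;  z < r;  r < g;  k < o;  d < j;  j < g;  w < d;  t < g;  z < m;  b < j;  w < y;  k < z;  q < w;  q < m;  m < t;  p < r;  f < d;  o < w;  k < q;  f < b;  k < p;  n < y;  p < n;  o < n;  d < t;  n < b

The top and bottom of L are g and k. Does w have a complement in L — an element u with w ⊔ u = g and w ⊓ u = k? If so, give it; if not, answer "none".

r

Need u with w ∨ u = g and w ∧ u = k.
Checking each element gives: r.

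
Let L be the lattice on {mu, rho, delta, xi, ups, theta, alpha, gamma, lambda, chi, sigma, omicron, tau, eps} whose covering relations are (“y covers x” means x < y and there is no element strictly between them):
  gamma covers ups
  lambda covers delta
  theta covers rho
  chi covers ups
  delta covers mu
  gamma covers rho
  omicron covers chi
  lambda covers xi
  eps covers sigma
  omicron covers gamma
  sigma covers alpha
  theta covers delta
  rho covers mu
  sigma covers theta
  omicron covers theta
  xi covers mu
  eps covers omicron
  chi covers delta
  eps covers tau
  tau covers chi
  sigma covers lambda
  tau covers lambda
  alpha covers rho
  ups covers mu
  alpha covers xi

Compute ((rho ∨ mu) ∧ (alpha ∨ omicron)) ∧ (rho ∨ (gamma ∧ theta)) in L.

rho ∨ mu = rho
alpha ∨ omicron = eps
rho ∧ eps = rho
gamma ∧ theta = rho
rho ∨ rho = rho
rho ∧ rho = rho

rho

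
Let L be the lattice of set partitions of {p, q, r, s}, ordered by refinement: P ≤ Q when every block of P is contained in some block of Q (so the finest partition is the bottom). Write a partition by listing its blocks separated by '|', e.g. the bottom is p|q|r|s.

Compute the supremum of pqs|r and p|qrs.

pqrs

The join of pqs|r and p|qrs merges any blocks that overlap across the partitions, giving pqrs.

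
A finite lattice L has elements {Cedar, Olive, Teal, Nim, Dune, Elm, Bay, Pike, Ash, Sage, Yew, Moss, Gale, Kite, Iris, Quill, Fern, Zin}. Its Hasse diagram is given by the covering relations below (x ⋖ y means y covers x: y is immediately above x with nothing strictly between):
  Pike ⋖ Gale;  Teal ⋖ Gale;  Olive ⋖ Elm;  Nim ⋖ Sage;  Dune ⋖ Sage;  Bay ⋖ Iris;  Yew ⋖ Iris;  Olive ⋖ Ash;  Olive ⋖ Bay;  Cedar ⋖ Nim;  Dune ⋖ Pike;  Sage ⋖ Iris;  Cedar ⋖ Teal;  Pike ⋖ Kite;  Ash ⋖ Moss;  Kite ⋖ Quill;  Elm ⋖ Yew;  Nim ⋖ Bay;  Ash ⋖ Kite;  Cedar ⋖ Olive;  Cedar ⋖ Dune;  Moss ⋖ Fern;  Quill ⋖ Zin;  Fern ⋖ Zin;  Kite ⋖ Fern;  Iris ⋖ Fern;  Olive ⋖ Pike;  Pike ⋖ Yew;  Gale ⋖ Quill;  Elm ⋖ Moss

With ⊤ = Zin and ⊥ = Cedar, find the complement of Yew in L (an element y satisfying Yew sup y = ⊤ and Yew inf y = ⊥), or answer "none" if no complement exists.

Need y with Yew ∨ y = Zin and Yew ∧ y = Cedar.
Checking each element gives: Teal.

Teal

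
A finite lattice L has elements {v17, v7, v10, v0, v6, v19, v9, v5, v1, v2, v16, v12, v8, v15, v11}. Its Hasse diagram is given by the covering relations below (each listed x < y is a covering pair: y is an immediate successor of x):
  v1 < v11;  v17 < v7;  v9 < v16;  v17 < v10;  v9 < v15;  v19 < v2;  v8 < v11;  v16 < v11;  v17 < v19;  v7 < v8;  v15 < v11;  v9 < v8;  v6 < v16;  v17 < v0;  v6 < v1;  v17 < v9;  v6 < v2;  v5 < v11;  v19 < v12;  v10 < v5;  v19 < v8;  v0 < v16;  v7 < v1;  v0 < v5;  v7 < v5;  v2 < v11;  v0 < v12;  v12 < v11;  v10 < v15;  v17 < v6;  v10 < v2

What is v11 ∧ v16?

v16

Common lower bounds of {v11, v16}: v0, v16, v17, v6, v9.
The greatest among these is v16.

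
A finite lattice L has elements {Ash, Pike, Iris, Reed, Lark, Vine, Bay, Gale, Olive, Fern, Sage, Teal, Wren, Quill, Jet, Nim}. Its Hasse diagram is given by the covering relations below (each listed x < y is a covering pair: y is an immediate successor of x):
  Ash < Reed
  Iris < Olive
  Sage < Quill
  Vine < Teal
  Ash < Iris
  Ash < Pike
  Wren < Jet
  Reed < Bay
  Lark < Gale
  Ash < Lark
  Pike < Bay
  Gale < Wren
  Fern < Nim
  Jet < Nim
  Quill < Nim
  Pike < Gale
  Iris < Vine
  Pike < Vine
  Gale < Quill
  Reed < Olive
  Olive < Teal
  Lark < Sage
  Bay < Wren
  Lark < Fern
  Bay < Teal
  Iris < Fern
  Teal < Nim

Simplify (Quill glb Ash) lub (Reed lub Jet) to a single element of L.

Jet

Quill ∧ Ash = Ash
Reed ∨ Jet = Jet
Ash ∨ Jet = Jet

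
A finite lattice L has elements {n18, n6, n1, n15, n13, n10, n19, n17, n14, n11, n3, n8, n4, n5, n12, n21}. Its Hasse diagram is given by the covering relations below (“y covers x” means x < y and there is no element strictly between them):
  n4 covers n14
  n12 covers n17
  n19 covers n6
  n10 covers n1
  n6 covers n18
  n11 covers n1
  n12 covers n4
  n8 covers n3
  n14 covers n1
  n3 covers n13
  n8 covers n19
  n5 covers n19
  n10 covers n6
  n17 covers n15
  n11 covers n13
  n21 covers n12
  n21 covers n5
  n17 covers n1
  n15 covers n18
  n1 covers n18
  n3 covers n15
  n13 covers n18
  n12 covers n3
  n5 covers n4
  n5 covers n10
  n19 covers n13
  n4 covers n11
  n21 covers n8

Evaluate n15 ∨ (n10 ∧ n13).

n10 ∧ n13 = n18
n15 ∨ n18 = n15

n15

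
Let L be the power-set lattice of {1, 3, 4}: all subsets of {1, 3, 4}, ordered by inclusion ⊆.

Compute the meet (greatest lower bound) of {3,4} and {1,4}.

Under ⊆, meet is intersection: {3,4} ∩ {1,4} = {4}.

{4}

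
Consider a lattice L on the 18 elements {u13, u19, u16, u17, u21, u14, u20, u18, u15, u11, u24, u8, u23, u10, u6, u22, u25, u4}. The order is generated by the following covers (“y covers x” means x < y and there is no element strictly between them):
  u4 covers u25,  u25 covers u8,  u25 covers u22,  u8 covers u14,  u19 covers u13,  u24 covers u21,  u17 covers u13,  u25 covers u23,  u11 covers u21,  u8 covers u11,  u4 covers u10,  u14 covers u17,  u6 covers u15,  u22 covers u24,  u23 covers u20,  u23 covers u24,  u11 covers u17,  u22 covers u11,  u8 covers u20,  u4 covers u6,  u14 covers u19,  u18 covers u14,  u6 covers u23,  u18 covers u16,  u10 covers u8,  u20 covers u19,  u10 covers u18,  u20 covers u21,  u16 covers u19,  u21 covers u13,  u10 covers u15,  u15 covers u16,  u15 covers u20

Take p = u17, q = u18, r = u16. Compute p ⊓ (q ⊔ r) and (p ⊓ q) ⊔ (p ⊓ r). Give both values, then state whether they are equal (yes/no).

q ⊔ r = u18, so p ⊓ (q ⊔ r) = u17 ⊓ u18 = u17.
p ⊓ q = u17 and p ⊓ r = u13, so (p ⊓ q) ⊔ (p ⊓ r) = u17 ⊔ u13 = u17.
Equal: yes.

u17; u17; yes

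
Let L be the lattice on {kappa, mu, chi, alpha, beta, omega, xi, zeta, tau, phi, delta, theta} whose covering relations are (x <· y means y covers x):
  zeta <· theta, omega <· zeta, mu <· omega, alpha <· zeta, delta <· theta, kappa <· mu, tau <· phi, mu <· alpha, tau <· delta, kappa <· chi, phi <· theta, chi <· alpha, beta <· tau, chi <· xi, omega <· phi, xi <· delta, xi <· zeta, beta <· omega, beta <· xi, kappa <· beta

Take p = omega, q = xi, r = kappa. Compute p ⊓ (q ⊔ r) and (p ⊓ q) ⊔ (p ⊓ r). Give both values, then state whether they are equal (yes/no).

beta; beta; yes

q ⊔ r = xi, so p ⊓ (q ⊔ r) = omega ⊓ xi = beta.
p ⊓ q = beta and p ⊓ r = kappa, so (p ⊓ q) ⊔ (p ⊓ r) = beta ⊔ kappa = beta.
Equal: yes.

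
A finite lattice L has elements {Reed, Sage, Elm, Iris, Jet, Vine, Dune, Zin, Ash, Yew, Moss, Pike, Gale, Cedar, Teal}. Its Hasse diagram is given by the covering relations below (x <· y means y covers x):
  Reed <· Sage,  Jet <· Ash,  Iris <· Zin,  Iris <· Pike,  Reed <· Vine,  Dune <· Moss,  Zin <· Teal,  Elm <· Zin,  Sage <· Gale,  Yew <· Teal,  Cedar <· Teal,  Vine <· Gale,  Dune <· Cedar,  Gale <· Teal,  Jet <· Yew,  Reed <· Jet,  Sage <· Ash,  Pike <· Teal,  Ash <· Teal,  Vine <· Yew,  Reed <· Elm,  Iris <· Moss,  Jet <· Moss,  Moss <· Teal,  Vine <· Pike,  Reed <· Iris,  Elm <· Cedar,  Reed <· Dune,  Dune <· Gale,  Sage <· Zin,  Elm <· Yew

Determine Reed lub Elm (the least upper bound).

Common upper bounds of {Reed, Elm}: Cedar, Elm, Teal, Yew, Zin.
The least among these is Elm.

Elm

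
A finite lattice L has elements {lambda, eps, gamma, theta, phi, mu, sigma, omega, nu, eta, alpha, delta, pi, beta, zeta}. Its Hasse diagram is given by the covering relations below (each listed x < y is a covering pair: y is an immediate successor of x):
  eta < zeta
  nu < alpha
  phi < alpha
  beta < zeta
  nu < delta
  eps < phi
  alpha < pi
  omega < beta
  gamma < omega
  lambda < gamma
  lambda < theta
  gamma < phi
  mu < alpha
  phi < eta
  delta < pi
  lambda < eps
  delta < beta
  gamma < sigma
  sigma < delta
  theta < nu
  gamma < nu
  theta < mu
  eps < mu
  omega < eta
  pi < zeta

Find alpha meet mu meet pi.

mu

Common lower bounds of {alpha, mu, pi}: eps, lambda, mu, theta.
The greatest among these is mu.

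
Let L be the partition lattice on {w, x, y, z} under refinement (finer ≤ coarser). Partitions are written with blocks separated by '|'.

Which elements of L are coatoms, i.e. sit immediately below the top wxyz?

The coatoms are exactly the elements covered by wxyz: wxy|z, wxz|y, wx|yz, wyz|x, wy|xz, wz|xy, w|xyz.

wxy|z, wxz|y, wx|yz, wyz|x, wy|xz, wz|xy, w|xyz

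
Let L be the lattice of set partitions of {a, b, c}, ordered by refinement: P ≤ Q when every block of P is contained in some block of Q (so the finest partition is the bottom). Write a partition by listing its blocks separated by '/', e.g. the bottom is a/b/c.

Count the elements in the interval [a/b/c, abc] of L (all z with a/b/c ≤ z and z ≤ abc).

The interval [a/b/c, abc] = {a/b/c, a/bc, ab/c, abc, ac/b}, which has 5 elements.

5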